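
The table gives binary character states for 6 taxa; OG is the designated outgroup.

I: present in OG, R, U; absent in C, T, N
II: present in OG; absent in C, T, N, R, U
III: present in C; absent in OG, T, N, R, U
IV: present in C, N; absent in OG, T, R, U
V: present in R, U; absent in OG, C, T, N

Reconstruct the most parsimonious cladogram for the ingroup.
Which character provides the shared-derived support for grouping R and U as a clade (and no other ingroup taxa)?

Character polarity is set by the outgroup: the derived state is whichever differs from the outgroup's state, so for I, II the derived state is 'absent', and for the remaining characters it is 'present'.
I (derived state 'absent') is shared by C, N, and T — a synapomorphy uniting that clade.
II (derived state 'absent') is shared by all ingroup taxa — unites the whole ingroup.
III (derived state 'present') is unique to C (autapomorphy; uninformative for grouping).
IV: derived state 'present' in C and N only — synapomorphy for {C, N}.
V (derived state 'present') is shared by R and U — a synapomorphy uniting that clade.
Most parsimonious ingroup topology: (((C,N),T),(R,U)).
The clade {R, U} is supported by V: its derived state 'present' occurs in exactly those taxa and in no other taxon (including the outgroup).

V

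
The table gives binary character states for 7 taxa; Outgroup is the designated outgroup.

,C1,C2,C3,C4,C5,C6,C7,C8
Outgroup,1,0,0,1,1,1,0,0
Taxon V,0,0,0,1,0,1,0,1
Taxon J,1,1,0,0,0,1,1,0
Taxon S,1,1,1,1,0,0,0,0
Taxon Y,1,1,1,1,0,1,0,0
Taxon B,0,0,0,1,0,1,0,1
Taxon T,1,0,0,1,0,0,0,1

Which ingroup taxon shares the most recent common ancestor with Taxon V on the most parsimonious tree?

Character polarity is set by the outgroup: the derived state is whichever differs from the outgroup's state, so for C1, C4, C5, C6 the derived state is '0', and for the remaining characters it is '1'.
Only Taxon B and Taxon V show the derived state '0' for C1, supporting them as a clade.
Only Taxon J, Taxon S, and Taxon Y show the derived state '1' for C2, supporting them as a clade.
C3 (derived state '1') is shared by Taxon S and Taxon Y — a synapomorphy uniting that clade.
C4 (derived state '0') is unique to Taxon J (autapomorphy; uninformative for grouping).
All ingroup taxa share the derived state '0' for C5; it defines the ingroup but does not resolve relationships within it.
C6 (state '0') occurs in Taxon S and Taxon T but conflicts with the nesting implied by the other characters — most parsimoniously interpreted as homoplasy.
C7: derived state '1' in Taxon J only — an autapomorphy, so it tells us nothing about relationships among taxa.
C8 (derived state '1') is shared by Taxon B, Taxon T, and Taxon V — a synapomorphy uniting that clade.
Most parsimonious ingroup topology: (((Taxon V,Taxon B),Taxon T),(Taxon J,(Taxon S,Taxon Y))).
Taxon V and Taxon B form a cherry on this tree, so they are sister taxa.

Taxon B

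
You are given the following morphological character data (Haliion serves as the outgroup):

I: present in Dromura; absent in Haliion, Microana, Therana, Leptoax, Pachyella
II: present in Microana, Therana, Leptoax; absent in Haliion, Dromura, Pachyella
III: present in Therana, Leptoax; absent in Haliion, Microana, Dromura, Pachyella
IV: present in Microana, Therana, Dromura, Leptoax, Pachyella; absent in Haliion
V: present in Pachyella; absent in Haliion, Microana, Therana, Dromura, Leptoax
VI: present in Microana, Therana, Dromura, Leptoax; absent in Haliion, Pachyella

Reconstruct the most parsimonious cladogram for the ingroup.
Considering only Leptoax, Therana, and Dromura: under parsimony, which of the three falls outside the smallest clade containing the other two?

Dromura

The outgroup has state 'absent' for every character, so 'present' is the derived state throughout.
I: derived state 'present' in Dromura only — an autapomorphy, so it tells us nothing about relationships among taxa.
Only Leptoax, Microana, and Therana show the derived state 'present' for II, supporting them as a clade.
III: derived state 'present' in Leptoax and Therana only — synapomorphy for {Leptoax, Therana}.
IV (derived state 'present') is shared by all ingroup taxa — unites the whole ingroup.
V: derived state 'present' in Pachyella only — an autapomorphy, so it tells us nothing about relationships among taxa.
Only Dromura, Leptoax, Microana, and Therana show the derived state 'present' for VI, supporting them as a clade.
Most parsimonious ingroup topology: (((Microana,(Therana,Leptoax)),Dromura),Pachyella).
Therana and Leptoax share a more recent common ancestor with each other than either does with Dromura, so Dromura is the least closely related of the three.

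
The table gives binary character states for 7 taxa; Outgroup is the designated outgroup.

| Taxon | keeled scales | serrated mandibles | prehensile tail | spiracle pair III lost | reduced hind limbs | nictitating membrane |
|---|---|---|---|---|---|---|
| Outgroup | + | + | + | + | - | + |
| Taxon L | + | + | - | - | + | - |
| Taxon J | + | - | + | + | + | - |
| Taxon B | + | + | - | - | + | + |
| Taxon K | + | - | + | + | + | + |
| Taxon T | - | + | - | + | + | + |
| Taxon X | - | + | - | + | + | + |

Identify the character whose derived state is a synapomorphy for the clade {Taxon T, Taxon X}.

keeled scales

Character polarity is set by the outgroup: the derived state is whichever differs from the outgroup's state, so for keeled scales, serrated mandibles, prehensile tail, spiracle pair III lost, nictitating membrane the derived state is '-', and for the remaining characters it is '+'.
keeled scales: derived state '-' in Taxon T and Taxon X only — synapomorphy for {Taxon T, Taxon X}.
serrated mandibles (derived state '-') is shared by Taxon J and Taxon K — a synapomorphy uniting that clade.
Only Taxon B, Taxon L, Taxon T, and Taxon X show the derived state '-' for prehensile tail, supporting them as a clade.
spiracle pair III lost (derived state '-') is shared by Taxon B and Taxon L — a synapomorphy uniting that clade.
All ingroup taxa share the derived state '+' for reduced hind limbs; it defines the ingroup but does not resolve relationships within it.
nictitating membrane groups Taxon J and Taxon L, which is incompatible with the clades supported by the remaining characters; treating it as convergent (homoplasy) costs fewer steps than any alternative tree.
Most parsimonious ingroup topology: (((Taxon L,Taxon B),(Taxon T,Taxon X)),(Taxon J,Taxon K)).
The clade {Taxon T, Taxon X} is supported by keeled scales: its derived state '-' occurs in exactly those taxa and in no other taxon (including the outgroup).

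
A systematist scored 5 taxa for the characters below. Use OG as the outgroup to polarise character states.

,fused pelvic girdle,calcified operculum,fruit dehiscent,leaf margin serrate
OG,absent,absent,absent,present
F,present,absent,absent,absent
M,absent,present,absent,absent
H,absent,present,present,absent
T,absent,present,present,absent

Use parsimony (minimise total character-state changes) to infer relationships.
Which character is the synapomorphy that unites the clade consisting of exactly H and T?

fruit dehiscent

Character polarity is set by the outgroup: the derived state is whichever differs from the outgroup's state, so for leaf margin serrate the derived state is 'absent', and for the remaining characters it is 'present'.
fused pelvic girdle: derived state 'present' in F only — an autapomorphy, so it tells us nothing about relationships among taxa.
Only H, M, and T show the derived state 'present' for calcified operculum, supporting them as a clade.
fruit dehiscent: derived state 'present' in H and T only — synapomorphy for {H, T}.
All ingroup taxa share the derived state 'absent' for leaf margin serrate; it defines the ingroup but does not resolve relationships within it.
Most parsimonious ingroup topology: (F,(M,(H,T))).
The clade {H, T} is supported by fruit dehiscent: its derived state 'present' occurs in exactly those taxa and in no other taxon (including the outgroup).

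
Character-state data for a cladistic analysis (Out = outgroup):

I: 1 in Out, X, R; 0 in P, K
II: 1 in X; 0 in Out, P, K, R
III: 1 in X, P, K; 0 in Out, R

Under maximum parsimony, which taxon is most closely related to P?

K

Character polarity is set by the outgroup: the derived state is whichever differs from the outgroup's state, so for I the derived state is '0', and for the remaining characters it is '1'.
I: derived state '0' in K and P only — synapomorphy for {K, P}.
II: derived state '1' in X only — an autapomorphy, so it tells us nothing about relationships among taxa.
Only K, P, and X show the derived state '1' for III, supporting them as a clade.
Most parsimonious ingroup topology: ((X,(P,K)),R).
P and K form a cherry on this tree, so they are sister taxa.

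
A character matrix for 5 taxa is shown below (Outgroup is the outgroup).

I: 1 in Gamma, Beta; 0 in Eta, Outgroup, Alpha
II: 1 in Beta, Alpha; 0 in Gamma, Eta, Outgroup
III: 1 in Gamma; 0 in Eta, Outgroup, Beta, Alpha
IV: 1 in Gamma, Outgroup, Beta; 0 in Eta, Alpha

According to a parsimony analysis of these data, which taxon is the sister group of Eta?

Alpha

Character polarity is set by the outgroup: the derived state is whichever differs from the outgroup's state, so for IV the derived state is '0', and for the remaining characters it is '1'.
I (derived state '1') is shared by Beta and Gamma — a synapomorphy uniting that clade.
II (state '1') occurs in Alpha and Beta but conflicts with the nesting implied by the other characters — most parsimoniously interpreted as homoplasy.
III: derived state '1' in Gamma only — an autapomorphy, so it tells us nothing about relationships among taxa.
IV (derived state '0') is shared by Alpha and Eta — a synapomorphy uniting that clade.
Most parsimonious ingroup topology: ((Alpha,Eta),(Beta,Gamma)).
Eta and Alpha form a cherry on this tree, so they are sister taxa.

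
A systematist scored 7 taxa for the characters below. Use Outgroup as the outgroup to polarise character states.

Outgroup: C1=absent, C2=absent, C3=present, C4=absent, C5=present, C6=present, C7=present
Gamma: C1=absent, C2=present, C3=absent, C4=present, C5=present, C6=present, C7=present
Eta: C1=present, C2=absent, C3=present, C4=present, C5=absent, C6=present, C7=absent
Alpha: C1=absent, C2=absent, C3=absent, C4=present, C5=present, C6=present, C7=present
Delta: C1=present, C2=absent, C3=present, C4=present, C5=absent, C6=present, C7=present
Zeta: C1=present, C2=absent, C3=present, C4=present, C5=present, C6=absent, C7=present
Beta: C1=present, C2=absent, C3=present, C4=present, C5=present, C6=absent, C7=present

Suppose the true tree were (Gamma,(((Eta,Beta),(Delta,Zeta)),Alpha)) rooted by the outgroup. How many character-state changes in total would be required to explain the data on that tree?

Map each character onto (Gamma,(((Eta,Beta),(Delta,Zeta)),Alpha)) (rooted by Outgroup) and count the minimum state changes it requires (Fitch parsimony):
C1: 1; C2: 1; C3: 2; C4: 1; C5: 2; C6: 2; C7: 1.
Total tree length = 10.

10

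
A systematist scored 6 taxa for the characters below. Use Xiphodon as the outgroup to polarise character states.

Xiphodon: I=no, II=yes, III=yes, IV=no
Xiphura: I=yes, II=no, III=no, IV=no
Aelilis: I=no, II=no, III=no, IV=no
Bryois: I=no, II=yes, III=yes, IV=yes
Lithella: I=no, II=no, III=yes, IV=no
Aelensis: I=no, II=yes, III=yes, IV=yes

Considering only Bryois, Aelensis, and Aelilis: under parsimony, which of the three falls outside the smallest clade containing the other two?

Aelilis

Character polarity is set by the outgroup: the derived state is whichever differs from the outgroup's state, so for II, III the derived state is 'no', and for the remaining characters it is 'yes'.
I (derived state 'yes') is unique to Xiphura (autapomorphy; uninformative for grouping).
Only Aelilis, Lithella, and Xiphura show the derived state 'no' for II, supporting them as a clade.
III: derived state 'no' in Aelilis and Xiphura only — synapomorphy for {Aelilis, Xiphura}.
IV (derived state 'yes') is shared by Aelensis and Bryois — a synapomorphy uniting that clade.
Most parsimonious ingroup topology: ((Aelensis,Bryois),((Aelilis,Xiphura),Lithella)).
Aelensis and Bryois share a more recent common ancestor with each other than either does with Aelilis, so Aelilis is the least closely related of the three.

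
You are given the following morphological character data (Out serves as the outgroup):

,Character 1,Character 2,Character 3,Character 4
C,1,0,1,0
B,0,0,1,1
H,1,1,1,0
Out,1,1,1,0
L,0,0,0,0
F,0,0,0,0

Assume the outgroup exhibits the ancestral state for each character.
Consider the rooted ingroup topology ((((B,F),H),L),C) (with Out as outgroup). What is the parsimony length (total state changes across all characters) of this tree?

7

Map each character onto ((((B,F),H),L),C) (rooted by Out) and count the minimum state changes it requires (Fitch parsimony):
Character 1: 2; Character 2: 2; Character 3: 2; Character 4: 1.
Total tree length = 7.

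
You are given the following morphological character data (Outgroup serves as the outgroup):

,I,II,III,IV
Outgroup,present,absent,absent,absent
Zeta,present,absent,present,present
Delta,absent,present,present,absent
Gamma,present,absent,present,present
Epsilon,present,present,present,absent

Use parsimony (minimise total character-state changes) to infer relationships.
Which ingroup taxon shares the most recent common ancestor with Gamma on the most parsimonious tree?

Character polarity is set by the outgroup: the derived state is whichever differs from the outgroup's state, so for I the derived state is 'absent', and for the remaining characters it is 'present'.
I: derived state 'absent' in Delta only — an autapomorphy, so it tells us nothing about relationships among taxa.
II: derived state 'present' in Delta and Epsilon only — synapomorphy for {Delta, Epsilon}.
All ingroup taxa share the derived state 'present' for III; it defines the ingroup but does not resolve relationships within it.
IV: derived state 'present' in Gamma and Zeta only — synapomorphy for {Gamma, Zeta}.
Most parsimonious ingroup topology: ((Delta,Epsilon),(Gamma,Zeta)).
Gamma and Zeta form a cherry on this tree, so they are sister taxa.

Zeta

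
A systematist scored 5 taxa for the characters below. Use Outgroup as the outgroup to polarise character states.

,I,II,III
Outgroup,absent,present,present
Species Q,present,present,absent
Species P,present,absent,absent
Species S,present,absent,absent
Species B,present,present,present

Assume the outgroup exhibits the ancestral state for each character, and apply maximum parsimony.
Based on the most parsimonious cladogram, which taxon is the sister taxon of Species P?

Species S

Character polarity is set by the outgroup: the derived state is whichever differs from the outgroup's state, so for II, III the derived state is 'absent', and for the remaining characters it is 'present'.
I (derived state 'present') is shared by all ingroup taxa — unites the whole ingroup.
Only Species P and Species S show the derived state 'absent' for II, supporting them as a clade.
III: derived state 'absent' in Species P, Species Q, and Species S only — synapomorphy for {Species P, Species Q, Species S}.
Most parsimonious ingroup topology: ((Species Q,(Species P,Species S)),Species B).
Species P and Species S form a cherry on this tree, so they are sister taxa.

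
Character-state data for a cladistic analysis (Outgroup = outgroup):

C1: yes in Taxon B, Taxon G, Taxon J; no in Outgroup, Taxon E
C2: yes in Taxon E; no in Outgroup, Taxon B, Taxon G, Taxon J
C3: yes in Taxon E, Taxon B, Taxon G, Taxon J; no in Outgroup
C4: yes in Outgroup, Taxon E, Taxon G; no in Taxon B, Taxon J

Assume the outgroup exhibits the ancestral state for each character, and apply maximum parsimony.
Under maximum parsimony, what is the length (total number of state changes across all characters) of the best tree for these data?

4

Character polarity is set by the outgroup: the derived state is whichever differs from the outgroup's state, so for C4 the derived state is 'no', and for the remaining characters it is 'yes'.
Only Taxon B, Taxon G, and Taxon J show the derived state 'yes' for C1, supporting them as a clade.
C2: derived state 'yes' in Taxon E only — an autapomorphy, so it tells us nothing about relationships among taxa.
All ingroup taxa share the derived state 'yes' for C3; it defines the ingroup but does not resolve relationships within it.
C4: derived state 'no' in Taxon B and Taxon J only — synapomorphy for {Taxon B, Taxon J}.
Most parsimonious ingroup topology: (Taxon E,((Taxon B,Taxon J),Taxon G)).
Changes per character on this tree: C1: 1; C2: 1; C3: 1; C4: 1.
Total = 4.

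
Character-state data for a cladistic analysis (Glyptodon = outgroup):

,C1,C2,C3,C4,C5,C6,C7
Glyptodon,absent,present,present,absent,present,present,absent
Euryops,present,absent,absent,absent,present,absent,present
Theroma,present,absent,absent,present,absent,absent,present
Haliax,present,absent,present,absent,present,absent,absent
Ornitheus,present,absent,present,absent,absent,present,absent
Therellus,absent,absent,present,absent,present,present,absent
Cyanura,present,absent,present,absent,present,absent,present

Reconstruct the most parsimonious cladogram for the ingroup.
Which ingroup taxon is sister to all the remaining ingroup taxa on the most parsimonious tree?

Character polarity is set by the outgroup: the derived state is whichever differs from the outgroup's state, so for C2, C3, C5, C6 the derived state is 'absent', and for the remaining characters it is 'present'.
Only Cyanura, Euryops, Haliax, Ornitheus, and Theroma show the derived state 'present' for C1, supporting them as a clade.
C2 (derived state 'absent') is shared by all ingroup taxa — unites the whole ingroup.
C3 (derived state 'absent') is shared by Euryops and Theroma — a synapomorphy uniting that clade.
C4 (derived state 'present') is unique to Theroma (autapomorphy; uninformative for grouping).
C5 (state 'absent') occurs in Ornitheus and Theroma but conflicts with the nesting implied by the other characters — most parsimoniously interpreted as homoplasy.
C6 (derived state 'absent') is shared by Cyanura, Euryops, Haliax, and Theroma — a synapomorphy uniting that clade.
C7: derived state 'present' in Cyanura, Euryops, and Theroma only — synapomorphy for {Cyanura, Euryops, Theroma}.
Most parsimonious ingroup topology: (((((Euryops,Theroma),Cyanura),Haliax),Ornitheus),Therellus).
Therellus is sister to the clade containing all other ingroup taxa, so it is the earliest-diverging (most basal) ingroup lineage.

Therellus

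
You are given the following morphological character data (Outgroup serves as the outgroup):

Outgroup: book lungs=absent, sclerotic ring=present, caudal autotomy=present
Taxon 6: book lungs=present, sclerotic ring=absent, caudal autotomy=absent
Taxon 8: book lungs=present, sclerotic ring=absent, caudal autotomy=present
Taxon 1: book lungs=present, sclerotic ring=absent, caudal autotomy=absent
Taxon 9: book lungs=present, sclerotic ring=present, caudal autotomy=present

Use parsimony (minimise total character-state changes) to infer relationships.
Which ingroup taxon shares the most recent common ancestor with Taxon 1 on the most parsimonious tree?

Taxon 6

Character polarity is set by the outgroup: the derived state is whichever differs from the outgroup's state, so for sclerotic ring, caudal autotomy the derived state is 'absent', and for the remaining characters it is 'present'.
All ingroup taxa share the derived state 'present' for book lungs; it defines the ingroup but does not resolve relationships within it.
sclerotic ring (derived state 'absent') is shared by Taxon 1, Taxon 6, and Taxon 8 — a synapomorphy uniting that clade.
caudal autotomy (derived state 'absent') is shared by Taxon 1 and Taxon 6 — a synapomorphy uniting that clade.
Most parsimonious ingroup topology: (((Taxon 6,Taxon 1),Taxon 8),Taxon 9).
Taxon 1 and Taxon 6 form a cherry on this tree, so they are sister taxa.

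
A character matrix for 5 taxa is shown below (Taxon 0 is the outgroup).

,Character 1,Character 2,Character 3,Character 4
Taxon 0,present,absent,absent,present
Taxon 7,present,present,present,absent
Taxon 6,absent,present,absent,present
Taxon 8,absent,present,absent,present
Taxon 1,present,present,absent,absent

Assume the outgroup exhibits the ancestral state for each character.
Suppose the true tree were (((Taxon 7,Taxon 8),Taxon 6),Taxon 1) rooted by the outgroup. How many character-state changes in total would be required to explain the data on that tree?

Map each character onto (((Taxon 7,Taxon 8),Taxon 6),Taxon 1) (rooted by Taxon 0) and count the minimum state changes it requires (Fitch parsimony):
Character 1: 2; Character 2: 1; Character 3: 1; Character 4: 2.
Total tree length = 6.

6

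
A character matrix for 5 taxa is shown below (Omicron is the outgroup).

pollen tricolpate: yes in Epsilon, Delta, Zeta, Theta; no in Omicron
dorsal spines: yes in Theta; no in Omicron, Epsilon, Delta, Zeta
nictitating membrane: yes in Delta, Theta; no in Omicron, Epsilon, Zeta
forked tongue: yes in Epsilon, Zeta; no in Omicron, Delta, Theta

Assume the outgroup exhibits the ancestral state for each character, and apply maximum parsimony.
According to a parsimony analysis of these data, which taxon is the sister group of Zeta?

The outgroup has state 'no' for every character, so 'yes' is the derived state throughout.
pollen tricolpate (derived state 'yes') is shared by all ingroup taxa — unites the whole ingroup.
dorsal spines (derived state 'yes') is unique to Theta (autapomorphy; uninformative for grouping).
Only Delta and Theta show the derived state 'yes' for nictitating membrane, supporting them as a clade.
forked tongue: derived state 'yes' in Epsilon and Zeta only — synapomorphy for {Epsilon, Zeta}.
Most parsimonious ingroup topology: ((Epsilon,Zeta),(Theta,Delta)).
Zeta and Epsilon form a cherry on this tree, so they are sister taxa.

Epsilon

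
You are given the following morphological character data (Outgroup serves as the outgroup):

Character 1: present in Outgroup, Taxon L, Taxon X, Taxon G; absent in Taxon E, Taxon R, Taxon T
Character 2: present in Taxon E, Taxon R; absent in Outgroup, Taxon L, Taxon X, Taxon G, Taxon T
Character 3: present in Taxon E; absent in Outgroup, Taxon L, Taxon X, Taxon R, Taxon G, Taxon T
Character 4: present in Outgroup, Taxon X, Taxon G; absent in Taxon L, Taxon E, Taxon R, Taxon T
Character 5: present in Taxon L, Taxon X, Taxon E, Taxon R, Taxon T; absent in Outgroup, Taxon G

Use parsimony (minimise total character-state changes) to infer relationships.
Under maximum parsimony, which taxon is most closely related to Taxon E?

Taxon R

Character polarity is set by the outgroup: the derived state is whichever differs from the outgroup's state, so for Character 1, Character 4 the derived state is 'absent', and for the remaining characters it is 'present'.
Only Taxon E, Taxon R, and Taxon T show the derived state 'absent' for Character 1, supporting them as a clade.
Character 2: derived state 'present' in Taxon E and Taxon R only — synapomorphy for {Taxon E, Taxon R}.
Character 3 (derived state 'present') is unique to Taxon E (autapomorphy; uninformative for grouping).
Only Taxon E, Taxon L, Taxon R, and Taxon T show the derived state 'absent' for Character 4, supporting them as a clade.
Character 5 (derived state 'present') is shared by Taxon E, Taxon L, Taxon R, Taxon T, and Taxon X — a synapomorphy uniting that clade.
Most parsimonious ingroup topology: (((Taxon L,((Taxon E,Taxon R),Taxon T)),Taxon X),Taxon G).
Taxon E and Taxon R form a cherry on this tree, so they are sister taxa.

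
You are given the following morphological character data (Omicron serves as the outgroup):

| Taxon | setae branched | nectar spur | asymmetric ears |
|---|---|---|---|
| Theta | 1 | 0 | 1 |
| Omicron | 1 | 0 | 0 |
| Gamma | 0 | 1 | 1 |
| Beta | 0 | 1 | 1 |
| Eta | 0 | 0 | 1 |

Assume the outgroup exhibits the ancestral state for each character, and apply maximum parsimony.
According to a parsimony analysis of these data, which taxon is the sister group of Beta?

Gamma

Character polarity is set by the outgroup: the derived state is whichever differs from the outgroup's state, so for setae branched the derived state is '0', and for the remaining characters it is '1'.
setae branched (derived state '0') is shared by Beta, Eta, and Gamma — a synapomorphy uniting that clade.
nectar spur: derived state '1' in Beta and Gamma only — synapomorphy for {Beta, Gamma}.
All ingroup taxa share the derived state '1' for asymmetric ears; it defines the ingroup but does not resolve relationships within it.
Most parsimonious ingroup topology: (((Gamma,Beta),Eta),Theta).
Beta and Gamma form a cherry on this tree, so they are sister taxa.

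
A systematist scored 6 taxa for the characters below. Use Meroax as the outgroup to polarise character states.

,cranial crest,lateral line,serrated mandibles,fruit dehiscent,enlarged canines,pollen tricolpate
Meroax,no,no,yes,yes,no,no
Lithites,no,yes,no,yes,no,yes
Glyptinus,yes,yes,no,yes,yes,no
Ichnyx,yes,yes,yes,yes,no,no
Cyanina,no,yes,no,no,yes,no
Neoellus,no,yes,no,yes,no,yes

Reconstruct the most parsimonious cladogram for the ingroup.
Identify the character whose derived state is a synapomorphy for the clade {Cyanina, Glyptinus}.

Character polarity is set by the outgroup: the derived state is whichever differs from the outgroup's state, so for serrated mandibles, fruit dehiscent the derived state is 'no', and for the remaining characters it is 'yes'.
cranial crest (state 'yes') occurs in Glyptinus and Ichnyx but conflicts with the nesting implied by the other characters — most parsimoniously interpreted as homoplasy.
All ingroup taxa share the derived state 'yes' for lateral line; it defines the ingroup but does not resolve relationships within it.
Only Cyanina, Glyptinus, Lithites, and Neoellus show the derived state 'no' for serrated mandibles, supporting them as a clade.
fruit dehiscent: derived state 'no' in Cyanina only — an autapomorphy, so it tells us nothing about relationships among taxa.
enlarged canines (derived state 'yes') is shared by Cyanina and Glyptinus — a synapomorphy uniting that clade.
pollen tricolpate: derived state 'yes' in Lithites and Neoellus only — synapomorphy for {Lithites, Neoellus}.
Most parsimonious ingroup topology: (((Lithites,Neoellus),(Glyptinus,Cyanina)),Ichnyx).
The clade {Cyanina, Glyptinus} is supported by enlarged canines: its derived state 'yes' occurs in exactly those taxa and in no other taxon (including the outgroup).

enlarged canines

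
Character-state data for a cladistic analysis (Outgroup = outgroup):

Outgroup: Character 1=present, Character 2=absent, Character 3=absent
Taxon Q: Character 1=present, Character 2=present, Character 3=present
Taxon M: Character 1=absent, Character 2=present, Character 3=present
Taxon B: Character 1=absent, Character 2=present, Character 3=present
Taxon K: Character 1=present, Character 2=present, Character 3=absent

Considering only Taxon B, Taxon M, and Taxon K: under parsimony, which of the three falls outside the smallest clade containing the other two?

Taxon K

Character polarity is set by the outgroup: the derived state is whichever differs from the outgroup's state, so for Character 1 the derived state is 'absent', and for the remaining characters it is 'present'.
Character 1 (derived state 'absent') is shared by Taxon B and Taxon M — a synapomorphy uniting that clade.
All ingroup taxa share the derived state 'present' for Character 2; it defines the ingroup but does not resolve relationships within it.
Character 3: derived state 'present' in Taxon B, Taxon M, and Taxon Q only — synapomorphy for {Taxon B, Taxon M, Taxon Q}.
Most parsimonious ingroup topology: ((Taxon Q,(Taxon M,Taxon B)),Taxon K).
Taxon B and Taxon M share a more recent common ancestor with each other than either does with Taxon K, so Taxon K is the least closely related of the three.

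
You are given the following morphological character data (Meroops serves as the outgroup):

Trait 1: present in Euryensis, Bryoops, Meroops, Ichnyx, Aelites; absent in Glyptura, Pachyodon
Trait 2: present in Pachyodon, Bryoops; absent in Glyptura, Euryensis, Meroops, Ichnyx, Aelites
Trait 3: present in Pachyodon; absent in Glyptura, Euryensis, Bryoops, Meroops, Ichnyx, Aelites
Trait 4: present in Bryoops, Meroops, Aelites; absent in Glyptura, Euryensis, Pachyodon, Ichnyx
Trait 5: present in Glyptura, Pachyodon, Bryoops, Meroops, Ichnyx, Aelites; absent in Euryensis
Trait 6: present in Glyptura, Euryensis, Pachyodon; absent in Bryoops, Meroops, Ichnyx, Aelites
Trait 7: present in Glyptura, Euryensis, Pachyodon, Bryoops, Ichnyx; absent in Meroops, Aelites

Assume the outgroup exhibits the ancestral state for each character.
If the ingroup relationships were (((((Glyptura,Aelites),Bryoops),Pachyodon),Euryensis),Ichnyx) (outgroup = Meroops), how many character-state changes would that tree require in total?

14

Map each character onto (((((Glyptura,Aelites),Bryoops),Pachyodon),Euryensis),Ichnyx) (rooted by Meroops) and count the minimum state changes it requires (Fitch parsimony):
Trait 1: 2; Trait 2: 2; Trait 3: 1; Trait 4: 3; Trait 5: 1; Trait 6: 3; Trait 7: 2.
Total tree length = 14.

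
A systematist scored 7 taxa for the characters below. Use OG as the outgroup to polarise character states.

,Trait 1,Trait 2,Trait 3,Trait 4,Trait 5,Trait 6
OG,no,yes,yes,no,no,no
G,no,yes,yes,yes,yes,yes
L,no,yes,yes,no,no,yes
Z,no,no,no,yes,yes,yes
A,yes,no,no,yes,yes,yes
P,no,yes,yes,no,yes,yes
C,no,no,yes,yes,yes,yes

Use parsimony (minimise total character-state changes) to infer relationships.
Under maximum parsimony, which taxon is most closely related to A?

Character polarity is set by the outgroup: the derived state is whichever differs from the outgroup's state, so for Trait 2, Trait 3 the derived state is 'no', and for the remaining characters it is 'yes'.
Trait 1: derived state 'yes' in A only — an autapomorphy, so it tells us nothing about relationships among taxa.
Trait 2: derived state 'no' in A, C, and Z only — synapomorphy for {A, C, Z}.
Trait 3: derived state 'no' in A and Z only — synapomorphy for {A, Z}.
Trait 4 (derived state 'yes') is shared by A, C, G, and Z — a synapomorphy uniting that clade.
Trait 5 (derived state 'yes') is shared by A, C, G, P, and Z — a synapomorphy uniting that clade.
Trait 6 (derived state 'yes') is shared by all ingroup taxa — unites the whole ingroup.
Most parsimonious ingroup topology: (((G,((Z,A),C)),P),L).
A and Z form a cherry on this tree, so they are sister taxa.

Z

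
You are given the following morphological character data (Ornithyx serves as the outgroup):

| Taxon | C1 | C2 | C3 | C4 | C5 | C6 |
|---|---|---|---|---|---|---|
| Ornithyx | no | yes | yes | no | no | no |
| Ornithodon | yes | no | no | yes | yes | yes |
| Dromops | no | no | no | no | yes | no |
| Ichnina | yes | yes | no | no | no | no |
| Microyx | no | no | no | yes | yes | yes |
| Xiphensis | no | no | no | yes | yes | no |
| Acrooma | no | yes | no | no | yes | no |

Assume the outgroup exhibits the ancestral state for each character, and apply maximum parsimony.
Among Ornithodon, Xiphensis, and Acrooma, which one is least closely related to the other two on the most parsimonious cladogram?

Acrooma

Character polarity is set by the outgroup: the derived state is whichever differs from the outgroup's state, so for C2, C3 the derived state is 'no', and for the remaining characters it is 'yes'.
C1 groups Ichnina and Ornithodon, which is incompatible with the clades supported by the remaining characters; treating it as convergent (homoplasy) costs fewer steps than any alternative tree.
C2 (derived state 'no') is shared by Dromops, Microyx, Ornithodon, and Xiphensis — a synapomorphy uniting that clade.
C3 (derived state 'no') is shared by all ingroup taxa — unites the whole ingroup.
Only Microyx, Ornithodon, and Xiphensis show the derived state 'yes' for C4, supporting them as a clade.
C5: derived state 'yes' in Acrooma, Dromops, Microyx, Ornithodon, and Xiphensis only — synapomorphy for {Acrooma, Dromops, Microyx, Ornithodon, Xiphensis}.
Only Microyx and Ornithodon show the derived state 'yes' for C6, supporting them as a clade.
Most parsimonious ingroup topology: (((((Ornithodon,Microyx),Xiphensis),Dromops),Acrooma),Ichnina).
Ornithodon and Xiphensis share a more recent common ancestor with each other than either does with Acrooma, so Acrooma is the least closely related of the three.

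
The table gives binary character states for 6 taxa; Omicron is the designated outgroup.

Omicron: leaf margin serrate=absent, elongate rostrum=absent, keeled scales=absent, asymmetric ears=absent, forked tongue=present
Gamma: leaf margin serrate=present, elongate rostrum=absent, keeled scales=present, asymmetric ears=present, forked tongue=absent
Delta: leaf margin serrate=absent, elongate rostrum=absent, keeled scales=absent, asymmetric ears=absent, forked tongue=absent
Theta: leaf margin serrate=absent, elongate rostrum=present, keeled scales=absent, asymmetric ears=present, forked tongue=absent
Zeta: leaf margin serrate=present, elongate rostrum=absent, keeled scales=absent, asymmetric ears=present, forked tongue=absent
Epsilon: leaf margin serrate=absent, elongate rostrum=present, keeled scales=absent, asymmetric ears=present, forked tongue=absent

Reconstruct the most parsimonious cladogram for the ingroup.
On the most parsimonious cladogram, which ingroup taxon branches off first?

Delta

Character polarity is set by the outgroup: the derived state is whichever differs from the outgroup's state, so for forked tongue the derived state is 'absent', and for the remaining characters it is 'present'.
leaf margin serrate (derived state 'present') is shared by Gamma and Zeta — a synapomorphy uniting that clade.
elongate rostrum: derived state 'present' in Epsilon and Theta only — synapomorphy for {Epsilon, Theta}.
keeled scales (derived state 'present') is unique to Gamma (autapomorphy; uninformative for grouping).
asymmetric ears: derived state 'present' in Epsilon, Gamma, Theta, and Zeta only — synapomorphy for {Epsilon, Gamma, Theta, Zeta}.
All ingroup taxa share the derived state 'absent' for forked tongue; it defines the ingroup but does not resolve relationships within it.
Most parsimonious ingroup topology: (((Gamma,Zeta),(Theta,Epsilon)),Delta).
Delta is sister to the clade containing all other ingroup taxa, so it is the earliest-diverging (most basal) ingroup lineage.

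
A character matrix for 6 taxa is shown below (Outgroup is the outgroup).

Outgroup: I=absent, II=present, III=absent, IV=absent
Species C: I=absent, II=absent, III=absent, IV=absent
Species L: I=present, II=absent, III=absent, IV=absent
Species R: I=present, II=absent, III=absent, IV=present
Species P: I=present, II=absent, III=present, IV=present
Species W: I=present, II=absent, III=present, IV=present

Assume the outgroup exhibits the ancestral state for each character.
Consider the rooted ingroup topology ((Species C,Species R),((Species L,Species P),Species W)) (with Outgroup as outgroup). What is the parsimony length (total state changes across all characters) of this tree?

8

Map each character onto ((Species C,Species R),((Species L,Species P),Species W)) (rooted by Outgroup) and count the minimum state changes it requires (Fitch parsimony):
I: 2; II: 1; III: 2; IV: 3.
Total tree length = 8.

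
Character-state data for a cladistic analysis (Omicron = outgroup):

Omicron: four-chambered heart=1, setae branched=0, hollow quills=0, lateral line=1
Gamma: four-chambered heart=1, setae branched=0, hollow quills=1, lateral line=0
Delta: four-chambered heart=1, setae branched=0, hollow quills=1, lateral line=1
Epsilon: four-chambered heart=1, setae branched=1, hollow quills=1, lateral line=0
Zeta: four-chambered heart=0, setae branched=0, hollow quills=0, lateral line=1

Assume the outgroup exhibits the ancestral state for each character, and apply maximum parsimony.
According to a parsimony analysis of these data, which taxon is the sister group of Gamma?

Character polarity is set by the outgroup: the derived state is whichever differs from the outgroup's state, so for four-chambered heart, lateral line the derived state is '0', and for the remaining characters it is '1'.
four-chambered heart: derived state '0' in Zeta only — an autapomorphy, so it tells us nothing about relationships among taxa.
setae branched: derived state '1' in Epsilon only — an autapomorphy, so it tells us nothing about relationships among taxa.
hollow quills (derived state '1') is shared by Delta, Epsilon, and Gamma — a synapomorphy uniting that clade.
Only Epsilon and Gamma show the derived state '0' for lateral line, supporting them as a clade.
Most parsimonious ingroup topology: (((Gamma,Epsilon),Delta),Zeta).
Gamma and Epsilon form a cherry on this tree, so they are sister taxa.

Epsilon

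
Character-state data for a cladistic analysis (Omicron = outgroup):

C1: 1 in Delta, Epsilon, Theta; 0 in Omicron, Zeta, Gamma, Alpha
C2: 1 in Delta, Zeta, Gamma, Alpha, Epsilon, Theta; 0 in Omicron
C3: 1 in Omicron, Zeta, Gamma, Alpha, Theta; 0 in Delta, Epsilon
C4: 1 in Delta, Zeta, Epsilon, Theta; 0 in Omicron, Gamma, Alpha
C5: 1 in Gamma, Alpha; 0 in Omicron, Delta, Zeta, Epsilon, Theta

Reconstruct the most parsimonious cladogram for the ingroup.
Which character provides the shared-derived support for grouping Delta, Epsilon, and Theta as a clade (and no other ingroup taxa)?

C1

Character polarity is set by the outgroup: the derived state is whichever differs from the outgroup's state, so for C3 the derived state is '0', and for the remaining characters it is '1'.
C1: derived state '1' in Delta, Epsilon, and Theta only — synapomorphy for {Delta, Epsilon, Theta}.
All ingroup taxa share the derived state '1' for C2; it defines the ingroup but does not resolve relationships within it.
C3: derived state '0' in Delta and Epsilon only — synapomorphy for {Delta, Epsilon}.
Only Delta, Epsilon, Theta, and Zeta show the derived state '1' for C4, supporting them as a clade.
Only Alpha and Gamma show the derived state '1' for C5, supporting them as a clade.
Most parsimonious ingroup topology: ((((Delta,Epsilon),Theta),Zeta),(Gamma,Alpha)).
The clade {Delta, Epsilon, Theta} is supported by C1: its derived state '1' occurs in exactly those taxa and in no other taxon (including the outgroup).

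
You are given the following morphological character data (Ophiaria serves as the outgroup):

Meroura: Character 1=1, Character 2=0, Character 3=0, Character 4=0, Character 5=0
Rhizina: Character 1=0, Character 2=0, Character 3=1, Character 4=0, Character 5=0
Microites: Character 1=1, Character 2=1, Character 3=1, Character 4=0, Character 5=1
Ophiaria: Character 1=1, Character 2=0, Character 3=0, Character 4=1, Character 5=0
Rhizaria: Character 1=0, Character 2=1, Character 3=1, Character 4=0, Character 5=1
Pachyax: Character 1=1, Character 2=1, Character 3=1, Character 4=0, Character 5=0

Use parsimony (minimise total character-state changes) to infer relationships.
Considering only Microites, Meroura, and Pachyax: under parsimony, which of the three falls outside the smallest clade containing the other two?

Character polarity is set by the outgroup: the derived state is whichever differs from the outgroup's state, so for Character 1, Character 4 the derived state is '0', and for the remaining characters it is '1'.
Character 1 groups Rhizaria and Rhizina, which is incompatible with the clades supported by the remaining characters; treating it as convergent (homoplasy) costs fewer steps than any alternative tree.
Character 2 (derived state '1') is shared by Microites, Pachyax, and Rhizaria — a synapomorphy uniting that clade.
Character 3 (derived state '1') is shared by Microites, Pachyax, Rhizaria, and Rhizina — a synapomorphy uniting that clade.
All ingroup taxa share the derived state '0' for Character 4; it defines the ingroup but does not resolve relationships within it.
Character 5: derived state '1' in Microites and Rhizaria only — synapomorphy for {Microites, Rhizaria}.
Most parsimonious ingroup topology: ((((Rhizaria,Microites),Pachyax),Rhizina),Meroura).
Microites and Pachyax share a more recent common ancestor with each other than either does with Meroura, so Meroura is the least closely related of the three.

Meroura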